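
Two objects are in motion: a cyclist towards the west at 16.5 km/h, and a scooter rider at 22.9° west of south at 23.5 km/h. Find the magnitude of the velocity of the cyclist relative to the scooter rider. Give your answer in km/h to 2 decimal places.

22.86 km/h

Taking east as x and north as y: cyclist velocity = (-16.500, 0.000) km/h; scooter rider velocity = (-9.144, -21.648) km/h.
Velocity of cyclist relative to scooter rider = (-16.500, 0.000) − (-9.144, -21.648) = (-7.356, 21.648) km/h.
Magnitude = |(-7.356, 21.648)| = 22.863 km/h.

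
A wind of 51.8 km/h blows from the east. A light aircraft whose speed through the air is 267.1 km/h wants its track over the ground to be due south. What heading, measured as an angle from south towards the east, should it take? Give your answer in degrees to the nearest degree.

11°

The wind pushes perpendicular to the desired track; the heading must have a component into the wind equal to 51.8 km/h: 267.1 sin θ = 51.8.
sin θ = 0.1939, so θ = 11.183°.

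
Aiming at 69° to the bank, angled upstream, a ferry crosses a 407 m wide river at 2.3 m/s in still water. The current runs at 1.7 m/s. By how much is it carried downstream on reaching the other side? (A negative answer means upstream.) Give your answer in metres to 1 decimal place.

166.0 m

Perpendicular speed = 2.147 m/s; crossing time = 407 / 2.147 = 189.546 s.
Net downstream speed = 0.876 m/s.
Drift = 0.876 × 189.546 = 165.996 m (downstream).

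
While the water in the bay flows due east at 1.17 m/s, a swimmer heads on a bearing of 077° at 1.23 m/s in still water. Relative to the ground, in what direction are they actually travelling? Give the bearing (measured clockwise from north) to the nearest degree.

083°

Taking east as x and north as y: velocity relative to the water = (1.198, 0.277) m/s; the water relative to ground = (1.170, 0.000) m/s.
Velocity relative to ground = (1.198, 0.277) + (1.170, 0.000) = (2.368, 0.277) m/s.
Bearing = atan2(2.37, 0.28) = 83.34° clockwise from north.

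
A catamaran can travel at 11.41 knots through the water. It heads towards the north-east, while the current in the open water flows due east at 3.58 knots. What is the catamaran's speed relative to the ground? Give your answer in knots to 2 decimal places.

14.17 knots

Taking east as x and north as y: velocity relative to the water = (8.068, 8.068) knots; the water relative to ground = (3.580, 0.000) knots.
Velocity relative to ground = (8.068, 8.068) + (3.580, 0.000) = (11.648, 8.068) knots.
Speed = |(11.648, 8.068)| = 14.169 knots.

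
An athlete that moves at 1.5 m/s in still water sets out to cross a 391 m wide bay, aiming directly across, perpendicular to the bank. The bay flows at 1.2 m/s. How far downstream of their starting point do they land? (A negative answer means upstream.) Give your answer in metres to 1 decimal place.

Perpendicular speed = 1.500 m/s; crossing time = 391 / 1.500 = 260.667 s.
Net downstream speed = 1.200 m/s.
Drift = 1.200 × 260.667 = 312.800 m (downstream).

312.8 m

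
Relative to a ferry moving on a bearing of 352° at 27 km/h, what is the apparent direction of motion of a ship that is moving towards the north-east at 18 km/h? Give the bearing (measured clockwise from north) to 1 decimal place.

130.4°

Taking east as x and north as y: ship velocity = (12.728, 12.728) km/h; ferry velocity = (-3.758, 26.737) km/h.
Velocity of ship relative to ferry = (12.728, 12.728) − (-3.758, 26.737) = (16.486, -14.009) km/h.
Bearing = atan2(16.49, -14.01) = 130.36° clockwise from north.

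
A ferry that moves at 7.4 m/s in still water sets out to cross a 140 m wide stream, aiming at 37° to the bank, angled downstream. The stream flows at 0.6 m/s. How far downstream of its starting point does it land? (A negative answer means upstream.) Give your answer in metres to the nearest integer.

Perpendicular speed = 4.453 m/s; crossing time = 140 / 4.453 = 31.436 s.
Net downstream speed = 6.510 m/s.
Drift = 6.510 × 31.436 = 204.648 m (downstream).

205 m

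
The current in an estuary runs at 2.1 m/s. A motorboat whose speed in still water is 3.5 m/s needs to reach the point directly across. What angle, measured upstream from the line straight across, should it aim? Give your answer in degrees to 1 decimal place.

36.9°

To cancel the current, the upstream component of the motorboat's velocity must equal the flow: 3.5 sin θ = 2.1.
sin θ = 2.1 / 3.5 = 0.6000.
θ = arcsin(0.6000) = 36.870°.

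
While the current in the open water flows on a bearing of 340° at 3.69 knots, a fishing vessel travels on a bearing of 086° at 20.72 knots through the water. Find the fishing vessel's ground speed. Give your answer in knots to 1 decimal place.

Taking east as x and north as y: velocity relative to the water = (20.670, 1.445) knots; the water relative to ground = (-1.262, 3.467) knots.
Velocity relative to ground = (20.670, 1.445) + (-1.262, 3.467) = (19.407, 4.913) knots.
Speed = |(19.407, 4.913)| = 20.020 knots.

20.0 knots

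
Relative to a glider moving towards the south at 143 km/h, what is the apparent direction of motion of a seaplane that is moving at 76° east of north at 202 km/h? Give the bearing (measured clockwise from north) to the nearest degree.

046°

Taking east as x and north as y: seaplane velocity = (196.000, 48.868) km/h; glider velocity = (0.000, -143.000) km/h.
Velocity of seaplane relative to glider = (196.000, 48.868) − (0.000, -143.000) = (196.000, 191.868) km/h.
Bearing = atan2(196.00, 191.87) = 45.61° clockwise from north.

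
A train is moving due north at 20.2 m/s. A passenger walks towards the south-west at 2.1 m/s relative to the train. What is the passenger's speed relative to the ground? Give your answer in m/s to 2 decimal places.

Taking east as x and north as y: train velocity = (0.000, 20.200) m/s; passenger velocity relative to train = (-1.485, -1.485) m/s.
Velocity relative to ground = (0.000, 20.200) + (-1.485, -1.485) = (-1.485, 18.715) m/s.
Speed = |(-1.485, 18.715)| = 18.774 m/s.

18.77 m/s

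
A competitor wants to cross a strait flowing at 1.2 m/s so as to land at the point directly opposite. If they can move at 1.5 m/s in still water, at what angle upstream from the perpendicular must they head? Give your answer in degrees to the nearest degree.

To cancel the current, the upstream component of the competitor's velocity must equal the flow: 1.5 sin θ = 1.2.
sin θ = 1.2 / 1.5 = 0.8000.
θ = arcsin(0.8000) = 53.130°.

53°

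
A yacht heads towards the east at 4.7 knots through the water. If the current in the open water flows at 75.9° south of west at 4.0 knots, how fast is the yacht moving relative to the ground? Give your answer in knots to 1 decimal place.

Taking east as x and north as y: velocity relative to the water = (4.700, 0.000) knots; the water relative to ground = (-0.974, -3.879) knots.
Velocity relative to ground = (4.700, 0.000) + (-0.974, -3.879) = (3.726, -3.879) knots.
Speed = |(3.726, -3.879)| = 5.379 knots.

5.4 knots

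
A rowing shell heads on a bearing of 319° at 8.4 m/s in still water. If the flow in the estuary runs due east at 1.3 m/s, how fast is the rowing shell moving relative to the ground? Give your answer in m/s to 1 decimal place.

7.6 m/s

Taking east as x and north as y: velocity relative to the water = (-5.511, 6.340) m/s; the water relative to ground = (1.300, 0.000) m/s.
Velocity relative to ground = (-5.511, 6.340) + (1.300, 0.000) = (-4.211, 6.340) m/s.
Speed = |(-4.211, 6.340)| = 7.611 m/s.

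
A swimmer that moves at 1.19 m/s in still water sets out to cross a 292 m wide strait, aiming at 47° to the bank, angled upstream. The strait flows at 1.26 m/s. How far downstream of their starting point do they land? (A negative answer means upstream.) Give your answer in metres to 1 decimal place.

Perpendicular speed = 0.870 m/s; crossing time = 292 / 0.870 = 335.512 s.
Net downstream speed = 0.448 m/s.
Drift = 0.448 × 335.512 = 150.451 m (downstream).

150.5 m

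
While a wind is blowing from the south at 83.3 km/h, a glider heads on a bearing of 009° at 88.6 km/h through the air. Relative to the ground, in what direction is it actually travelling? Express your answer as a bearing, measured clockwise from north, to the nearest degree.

005°

Taking east as x and north as y: velocity relative to the air = (13.860, 87.509) km/h; the air relative to ground = (0.000, 83.300) km/h.
Velocity relative to ground = (13.860, 87.509) + (0.000, 83.300) = (13.860, 170.809) km/h.
Bearing = atan2(13.86, 170.81) = 4.64° clockwise from north.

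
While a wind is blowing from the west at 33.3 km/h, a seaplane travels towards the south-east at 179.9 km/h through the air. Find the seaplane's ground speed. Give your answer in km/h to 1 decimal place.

204.8 km/h

Taking east as x and north as y: velocity relative to the air = (127.209, -127.209) km/h; the air relative to ground = (33.300, 0.000) km/h.
Velocity relative to ground = (127.209, -127.209) + (33.300, 0.000) = (160.509, -127.209) km/h.
Speed = |(160.509, -127.209)| = 204.805 km/h.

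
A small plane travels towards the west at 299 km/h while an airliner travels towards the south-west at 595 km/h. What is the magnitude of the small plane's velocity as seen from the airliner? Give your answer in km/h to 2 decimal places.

Taking east as x and north as y: small plane velocity = (-299.000, 0.000) km/h; airliner velocity = (-420.729, -420.729) km/h.
Velocity of small plane relative to airliner = (-299.000, 0.000) − (-420.729, -420.729) = (121.729, 420.729) km/h.
Magnitude = |(121.729, 420.729)| = 437.984 km/h.

437.98 km/h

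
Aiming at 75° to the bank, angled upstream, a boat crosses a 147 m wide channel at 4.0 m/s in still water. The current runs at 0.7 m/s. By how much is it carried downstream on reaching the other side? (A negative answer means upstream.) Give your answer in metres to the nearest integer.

-13 m

Perpendicular speed = 3.864 m/s; crossing time = 147 / 3.864 = 38.046 s.
Net downstream speed = -0.335 m/s.
Drift = -0.335 × 38.046 = -12.756 m (upstream).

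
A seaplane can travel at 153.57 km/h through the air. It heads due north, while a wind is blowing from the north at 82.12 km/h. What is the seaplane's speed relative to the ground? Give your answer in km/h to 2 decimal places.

Taking east as x and north as y: velocity relative to the air = (0.000, 153.570) km/h; the air relative to ground = (0.000, -82.120) km/h.
Velocity relative to ground = (0.000, 153.570) + (0.000, -82.120) = (0.000, 71.450) km/h.
Speed = |(0.000, 71.450)| = 71.450 km/h.

71.45 km/h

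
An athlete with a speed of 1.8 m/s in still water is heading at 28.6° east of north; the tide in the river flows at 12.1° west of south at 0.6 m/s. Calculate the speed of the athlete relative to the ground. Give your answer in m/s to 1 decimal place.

Taking east as x and north as y: velocity relative to the water = (0.862, 1.580) m/s; the water relative to ground = (-0.126, -0.587) m/s.
Velocity relative to ground = (0.862, 1.580) + (-0.126, -0.587) = (0.736, 0.994) m/s.
Speed = |(0.736, 0.994)| = 1.237 m/s.

1.2 m/s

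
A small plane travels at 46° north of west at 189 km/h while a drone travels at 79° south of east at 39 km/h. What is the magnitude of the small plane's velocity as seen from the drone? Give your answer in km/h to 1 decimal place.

Taking east as x and north as y: small plane velocity = (-131.290, 135.955) km/h; drone velocity = (7.442, -38.283) km/h.
Velocity of small plane relative to drone = (-131.290, 135.955) − (7.442, -38.283) = (-138.732, 174.239) km/h.
Magnitude = |(-138.732, 174.239)| = 222.723 km/h.

222.7 km/h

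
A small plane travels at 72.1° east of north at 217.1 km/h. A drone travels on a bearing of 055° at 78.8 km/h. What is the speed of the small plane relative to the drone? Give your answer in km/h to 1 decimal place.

143.7 km/h

Taking east as x and north as y: small plane velocity = (206.591, 66.727) km/h; drone velocity = (64.549, 45.198) km/h.
Velocity of small plane relative to drone = (206.591, 66.727) − (64.549, 45.198) = (142.042, 21.529) km/h.
Magnitude = |(142.042, 21.529)| = 143.664 km/h.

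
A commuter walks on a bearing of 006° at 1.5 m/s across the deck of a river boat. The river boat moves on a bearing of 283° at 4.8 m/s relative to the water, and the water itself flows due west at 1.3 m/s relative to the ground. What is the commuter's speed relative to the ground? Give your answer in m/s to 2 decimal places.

6.36 m/s

In east/north components (m/s): commuter relative to river boat = (0.157, 1.492); river boat relative to water = (-4.677, 1.080); water relative to ground = (-1.300, 0.000).
Sum = (-5.820, 2.572) m/s.
Speed = |(-5.820, 2.572)| = 6.363 m/s.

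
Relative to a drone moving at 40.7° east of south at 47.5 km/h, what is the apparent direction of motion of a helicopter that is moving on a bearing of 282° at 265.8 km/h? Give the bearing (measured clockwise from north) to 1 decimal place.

287.4°

Taking east as x and north as y: helicopter velocity = (-259.992, 55.263) km/h; drone velocity = (30.975, -36.011) km/h.
Velocity of helicopter relative to drone = (-259.992, 55.263) − (30.975, -36.011) = (-290.966, 91.274) km/h.
Bearing = atan2(-290.97, 91.27) = 287.42° clockwise from north.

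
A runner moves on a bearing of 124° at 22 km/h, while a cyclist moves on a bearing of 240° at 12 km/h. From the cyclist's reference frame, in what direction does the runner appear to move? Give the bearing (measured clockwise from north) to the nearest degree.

Taking east as x and north as y: runner velocity = (18.239, -12.302) km/h; cyclist velocity = (-10.392, -6.000) km/h.
Velocity of runner relative to cyclist = (18.239, -12.302) − (-10.392, -6.000) = (28.631, -6.302) km/h.
Bearing = atan2(28.63, -6.30) = 102.41° clockwise from north.

102°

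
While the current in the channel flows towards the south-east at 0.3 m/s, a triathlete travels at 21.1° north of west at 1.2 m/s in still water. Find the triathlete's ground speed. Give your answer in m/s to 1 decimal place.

Taking east as x and north as y: velocity relative to the water = (-1.120, 0.432) m/s; the water relative to ground = (0.212, -0.212) m/s.
Velocity relative to ground = (-1.120, 0.432) + (0.212, -0.212) = (-0.907, 0.220) m/s.
Speed = |(-0.907, 0.220)| = 0.934 m/s.

0.9 m/s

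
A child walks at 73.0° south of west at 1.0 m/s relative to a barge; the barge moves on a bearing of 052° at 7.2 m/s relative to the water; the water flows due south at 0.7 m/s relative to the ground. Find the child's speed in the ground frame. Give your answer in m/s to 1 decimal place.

In east/north components (m/s): child relative to barge = (-0.292, -0.956); barge relative to water = (5.674, 4.433); water relative to ground = (0.000, -0.700).
Sum = (5.381, 2.776) m/s.
Speed = |(5.381, 2.776)| = 6.055 m/s.

6.1 m/s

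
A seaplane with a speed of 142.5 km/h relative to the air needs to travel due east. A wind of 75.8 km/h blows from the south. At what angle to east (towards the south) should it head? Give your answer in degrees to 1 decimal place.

The wind pushes perpendicular to the desired track; the heading must have a component into the wind equal to 75.8 km/h: 142.5 sin θ = 75.8.
sin θ = 0.5319, so θ = 32.136°.

32.1°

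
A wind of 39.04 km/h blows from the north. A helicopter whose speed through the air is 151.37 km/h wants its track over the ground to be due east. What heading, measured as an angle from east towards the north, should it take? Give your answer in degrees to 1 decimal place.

The wind pushes perpendicular to the desired track; the heading must have a component into the wind equal to 39.04 km/h: 151.37 sin θ = 39.04.
sin θ = 0.2579, so θ = 14.946°.

14.9°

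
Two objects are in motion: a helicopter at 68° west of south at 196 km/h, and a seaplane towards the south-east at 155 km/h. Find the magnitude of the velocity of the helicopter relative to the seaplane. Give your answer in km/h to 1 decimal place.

293.6 km/h

Taking east as x and north as y: helicopter velocity = (-181.728, -73.423) km/h; seaplane velocity = (109.602, -109.602) km/h.
Velocity of helicopter relative to seaplane = (-181.728, -73.423) − (109.602, -109.602) = (-291.330, 36.179) km/h.
Magnitude = |(-291.330, 36.179)| = 293.567 km/h.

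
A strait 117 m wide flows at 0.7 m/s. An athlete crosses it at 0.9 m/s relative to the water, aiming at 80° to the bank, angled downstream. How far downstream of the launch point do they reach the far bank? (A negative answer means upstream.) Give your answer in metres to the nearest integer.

Perpendicular speed = 0.886 m/s; crossing time = 117 / 0.886 = 132.005 s.
Net downstream speed = 0.856 m/s.
Drift = 0.856 × 132.005 = 113.034 m (downstream).

113 m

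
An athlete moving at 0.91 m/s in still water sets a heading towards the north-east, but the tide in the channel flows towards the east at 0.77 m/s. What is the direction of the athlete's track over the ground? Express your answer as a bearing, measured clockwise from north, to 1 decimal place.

065.5°

Taking east as x and north as y: velocity relative to the water = (0.643, 0.643) m/s; the water relative to ground = (0.770, 0.000) m/s.
Velocity relative to ground = (0.643, 0.643) + (0.770, 0.000) = (1.413, 0.643) m/s.
Bearing = atan2(1.41, 0.64) = 65.52° clockwise from north.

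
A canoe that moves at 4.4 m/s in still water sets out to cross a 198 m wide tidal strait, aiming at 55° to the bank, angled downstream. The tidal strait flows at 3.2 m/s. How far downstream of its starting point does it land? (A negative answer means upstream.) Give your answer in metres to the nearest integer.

314 m

Perpendicular speed = 3.604 m/s; crossing time = 198 / 3.604 = 54.935 s.
Net downstream speed = 5.724 m/s.
Drift = 5.724 × 54.935 = 314.433 m (downstream).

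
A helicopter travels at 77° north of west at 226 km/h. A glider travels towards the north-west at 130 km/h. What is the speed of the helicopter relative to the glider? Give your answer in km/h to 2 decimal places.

Taking east as x and north as y: helicopter velocity = (-50.839, 220.208) km/h; glider velocity = (-91.924, 91.924) km/h.
Velocity of helicopter relative to glider = (-50.839, 220.208) − (-91.924, 91.924) = (41.085, 128.284) km/h.
Magnitude = |(41.085, 128.284)| = 134.702 km/h.

134.70 km/h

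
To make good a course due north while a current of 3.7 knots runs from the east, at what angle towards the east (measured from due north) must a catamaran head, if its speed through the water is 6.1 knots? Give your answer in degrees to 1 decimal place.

The current pushes perpendicular to the desired track; the heading must have a component into the current equal to 3.7 knots: 6.1 sin θ = 3.7.
sin θ = 0.6066, so θ = 37.341°.

37.3°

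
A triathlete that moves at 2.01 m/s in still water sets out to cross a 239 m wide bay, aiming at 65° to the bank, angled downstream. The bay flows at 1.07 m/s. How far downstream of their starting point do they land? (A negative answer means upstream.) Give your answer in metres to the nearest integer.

Perpendicular speed = 1.822 m/s; crossing time = 239 / 1.822 = 131.198 s.
Net downstream speed = 1.919 m/s.
Drift = 1.919 × 131.198 = 251.829 m (downstream).

252 m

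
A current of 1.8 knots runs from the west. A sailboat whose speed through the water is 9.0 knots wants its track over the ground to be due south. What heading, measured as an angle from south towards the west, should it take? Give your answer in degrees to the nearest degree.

12°

The current pushes perpendicular to the desired track; the heading must have a component into the current equal to 1.8 knots: 9.0 sin θ = 1.8.
sin θ = 0.2000, so θ = 11.537°.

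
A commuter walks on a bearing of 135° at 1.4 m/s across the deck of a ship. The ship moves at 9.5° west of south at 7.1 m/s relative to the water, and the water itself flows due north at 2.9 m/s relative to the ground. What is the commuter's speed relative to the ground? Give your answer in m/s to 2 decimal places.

5.10 m/s

In east/north components (m/s): commuter relative to ship = (0.990, -0.990); ship relative to water = (-1.172, -7.003); water relative to ground = (0.000, 2.900).
Sum = (-0.182, -5.093) m/s.
Speed = |(-0.182, -5.093)| = 5.096 m/s.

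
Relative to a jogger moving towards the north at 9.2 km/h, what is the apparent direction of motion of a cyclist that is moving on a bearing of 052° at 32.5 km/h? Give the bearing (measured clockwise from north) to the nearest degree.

067°

Taking east as x and north as y: cyclist velocity = (25.610, 20.009) km/h; jogger velocity = (0.000, 9.200) km/h.
Velocity of cyclist relative to jogger = (25.610, 20.009) − (0.000, 9.200) = (25.610, 10.809) km/h.
Bearing = atan2(25.61, 10.81) = 67.12° clockwise from north.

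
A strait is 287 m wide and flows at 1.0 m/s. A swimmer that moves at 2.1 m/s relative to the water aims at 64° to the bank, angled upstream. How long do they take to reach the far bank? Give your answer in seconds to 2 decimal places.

The component of the swimmer's velocity perpendicular to the bank is 2.1 × sin 64° = 1.887 m/s.
The current is parallel to the bank, so it does not affect the crossing time.
Time = 287 / 1.887 = 152.056 s.

152.06 s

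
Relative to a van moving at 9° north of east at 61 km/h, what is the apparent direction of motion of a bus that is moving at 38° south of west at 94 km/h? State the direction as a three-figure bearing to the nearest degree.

Taking east as x and north as y: bus velocity = (-74.073, -57.872) km/h; van velocity = (60.249, 9.543) km/h.
Velocity of bus relative to van = (-74.073, -57.872) − (60.249, 9.543) = (-134.322, -67.415) km/h.
Bearing = atan2(-134.32, -67.41) = 243.35° clockwise from north.

243°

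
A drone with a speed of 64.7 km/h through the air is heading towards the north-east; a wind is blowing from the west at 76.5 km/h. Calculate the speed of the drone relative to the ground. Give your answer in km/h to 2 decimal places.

130.53 km/h

Taking east as x and north as y: velocity relative to the air = (45.750, 45.750) km/h; the air relative to ground = (76.500, 0.000) km/h.
Velocity relative to ground = (45.750, 45.750) + (76.500, 0.000) = (122.250, 45.750) km/h.
Speed = |(122.250, 45.750)| = 130.530 km/h.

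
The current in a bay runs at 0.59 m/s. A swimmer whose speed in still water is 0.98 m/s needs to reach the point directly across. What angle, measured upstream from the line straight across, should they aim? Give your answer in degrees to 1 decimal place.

37.0°

To cancel the current, the upstream component of the swimmer's velocity must equal the flow: 0.98 sin θ = 0.59.
sin θ = 0.59 / 0.98 = 0.6020.
θ = arcsin(0.6020) = 37.016°.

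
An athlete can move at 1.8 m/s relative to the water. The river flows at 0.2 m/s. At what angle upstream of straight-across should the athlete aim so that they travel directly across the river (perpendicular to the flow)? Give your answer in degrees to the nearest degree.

To cancel the current, the upstream component of the athlete's velocity must equal the flow: 1.8 sin θ = 0.2.
sin θ = 0.2 / 1.8 = 0.1111.
θ = arcsin(0.1111) = 6.379°.

6°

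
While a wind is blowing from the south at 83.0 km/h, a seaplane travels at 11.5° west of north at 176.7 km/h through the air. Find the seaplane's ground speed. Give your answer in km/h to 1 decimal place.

Taking east as x and north as y: velocity relative to the air = (-35.228, 173.153) km/h; the air relative to ground = (0.000, 83.000) km/h.
Velocity relative to ground = (-35.228, 173.153) + (0.000, 83.000) = (-35.228, 256.153) km/h.
Speed = |(-35.228, 256.153)| = 258.564 km/h.

258.6 km/h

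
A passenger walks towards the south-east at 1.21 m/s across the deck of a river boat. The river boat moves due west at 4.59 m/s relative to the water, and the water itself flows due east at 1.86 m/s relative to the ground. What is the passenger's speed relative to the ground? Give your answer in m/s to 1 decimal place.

In east/north components (m/s): passenger relative to river boat = (0.856, -0.856); river boat relative to water = (-4.590, 0.000); water relative to ground = (1.860, 0.000).
Sum = (-1.874, -0.856) m/s.
Speed = |(-1.874, -0.856)| = 2.060 m/s.

2.1 m/s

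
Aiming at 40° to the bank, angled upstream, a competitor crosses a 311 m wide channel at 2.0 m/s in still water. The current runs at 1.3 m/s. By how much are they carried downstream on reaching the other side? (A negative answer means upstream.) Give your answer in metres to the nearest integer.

Perpendicular speed = 1.286 m/s; crossing time = 311 / 1.286 = 241.915 s.
Net downstream speed = -0.232 m/s.
Drift = -0.232 × 241.915 = -56.146 m (upstream).

-56 m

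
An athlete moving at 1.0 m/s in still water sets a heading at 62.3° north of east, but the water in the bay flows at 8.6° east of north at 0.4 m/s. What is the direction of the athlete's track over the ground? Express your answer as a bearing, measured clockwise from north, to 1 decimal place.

022.3°

Taking east as x and north as y: velocity relative to the water = (0.465, 0.885) m/s; the water relative to ground = (0.060, 0.396) m/s.
Velocity relative to ground = (0.465, 0.885) + (0.060, 0.396) = (0.525, 1.281) m/s.
Bearing = atan2(0.52, 1.28) = 22.27° clockwise from north.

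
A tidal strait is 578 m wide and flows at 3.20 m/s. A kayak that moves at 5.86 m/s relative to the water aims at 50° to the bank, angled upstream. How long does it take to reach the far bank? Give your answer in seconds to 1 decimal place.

The component of the kayak's velocity perpendicular to the bank is 5.86 × sin 50° = 4.489 m/s.
The flow acts along the bank and has no component across it.
Time = 578 / 4.489 = 128.759 s.

128.8 s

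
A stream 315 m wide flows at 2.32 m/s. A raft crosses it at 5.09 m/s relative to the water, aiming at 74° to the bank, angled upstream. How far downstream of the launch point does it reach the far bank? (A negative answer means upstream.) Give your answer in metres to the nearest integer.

Perpendicular speed = 4.893 m/s; crossing time = 315 / 4.893 = 64.380 s.
Net downstream speed = 0.917 m/s.
Drift = 0.917 × 64.380 = 59.037 m (downstream).

59 m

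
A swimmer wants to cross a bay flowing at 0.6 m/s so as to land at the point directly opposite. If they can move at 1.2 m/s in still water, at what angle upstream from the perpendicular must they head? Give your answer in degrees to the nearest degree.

30°

To cancel the current, the upstream component of the swimmer's velocity must equal the flow: 1.2 sin θ = 0.6.
sin θ = 0.6 / 1.2 = 0.5000.
θ = arcsin(0.5000) = 30.000°.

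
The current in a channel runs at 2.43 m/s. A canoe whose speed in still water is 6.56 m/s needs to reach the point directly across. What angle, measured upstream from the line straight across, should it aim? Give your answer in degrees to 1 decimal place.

To cancel the current, the upstream component of the canoe's velocity must equal the flow: 6.56 sin θ = 2.43.
sin θ = 2.43 / 6.56 = 0.3704.
θ = arcsin(0.3704) = 21.742°.

21.7°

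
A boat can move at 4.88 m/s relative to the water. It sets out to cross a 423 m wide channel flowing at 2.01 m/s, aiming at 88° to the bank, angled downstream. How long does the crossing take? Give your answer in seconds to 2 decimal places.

The component of the boat's velocity perpendicular to the bank is 4.88 × sin 88° = 4.877 m/s.
The flow acts along the bank and has no component across it.
Time = 423 / 4.877 = 86.733 s.

86.73 s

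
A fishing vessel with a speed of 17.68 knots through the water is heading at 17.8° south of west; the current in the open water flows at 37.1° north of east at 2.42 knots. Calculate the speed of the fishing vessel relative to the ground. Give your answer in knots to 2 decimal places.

15.42 knots

Taking east as x and north as y: velocity relative to the water = (-16.834, -5.405) knots; the water relative to ground = (1.930, 1.460) knots.
Velocity relative to ground = (-16.834, -5.405) + (1.930, 1.460) = (-14.903, -3.945) knots.
Speed = |(-14.903, -3.945)| = 15.417 knots.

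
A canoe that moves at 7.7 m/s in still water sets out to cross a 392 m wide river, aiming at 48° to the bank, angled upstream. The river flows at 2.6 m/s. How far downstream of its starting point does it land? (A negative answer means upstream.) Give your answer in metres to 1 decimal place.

-174.8 m

Perpendicular speed = 5.722 m/s; crossing time = 392 / 5.722 = 68.505 s.
Net downstream speed = -2.552 m/s.
Drift = -2.552 × 68.505 = -174.846 m (upstream).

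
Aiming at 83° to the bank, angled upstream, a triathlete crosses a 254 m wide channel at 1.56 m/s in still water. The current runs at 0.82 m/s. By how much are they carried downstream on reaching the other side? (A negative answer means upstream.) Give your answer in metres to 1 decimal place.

Perpendicular speed = 1.548 m/s; crossing time = 254 / 1.548 = 164.043 s.
Net downstream speed = 0.630 m/s.
Drift = 0.630 × 164.043 = 103.328 m (downstream).

103.3 m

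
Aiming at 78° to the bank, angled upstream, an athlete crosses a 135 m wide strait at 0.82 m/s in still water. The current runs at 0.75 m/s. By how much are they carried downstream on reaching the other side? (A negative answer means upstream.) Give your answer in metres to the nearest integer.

98 m

Perpendicular speed = 0.802 m/s; crossing time = 135 / 0.802 = 168.312 s.
Net downstream speed = 0.580 m/s.
Drift = 0.580 × 168.312 = 97.539 m (downstream).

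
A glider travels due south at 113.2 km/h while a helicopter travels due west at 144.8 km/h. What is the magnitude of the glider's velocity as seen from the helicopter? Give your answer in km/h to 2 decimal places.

Taking east as x and north as y: glider velocity = (0.000, -113.200) km/h; helicopter velocity = (-144.800, 0.000) km/h.
Velocity of glider relative to helicopter = (0.000, -113.200) − (-144.800, 0.000) = (144.800, -113.200) km/h.
Magnitude = |(144.800, -113.200)| = 183.797 km/h.

183.80 km/h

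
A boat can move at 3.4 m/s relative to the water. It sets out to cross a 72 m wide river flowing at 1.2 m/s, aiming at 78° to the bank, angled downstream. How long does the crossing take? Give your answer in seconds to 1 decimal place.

The component of the boat's velocity perpendicular to the bank is 3.4 × sin 78° = 3.326 m/s.
The flow acts along the bank and has no component across it.
Time = 72 / 3.326 = 21.650 s.

21.6 s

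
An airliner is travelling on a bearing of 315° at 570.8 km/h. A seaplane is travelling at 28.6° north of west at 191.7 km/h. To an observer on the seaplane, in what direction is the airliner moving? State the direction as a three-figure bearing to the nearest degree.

323°

Taking east as x and north as y: airliner velocity = (-403.617, 403.617) km/h; seaplane velocity = (-168.309, 91.765) km/h.
Velocity of airliner relative to seaplane = (-403.617, 403.617) − (-168.309, 91.765) = (-235.307, 311.851) km/h.
Bearing = atan2(-235.31, 311.85) = 322.96° clockwise from north.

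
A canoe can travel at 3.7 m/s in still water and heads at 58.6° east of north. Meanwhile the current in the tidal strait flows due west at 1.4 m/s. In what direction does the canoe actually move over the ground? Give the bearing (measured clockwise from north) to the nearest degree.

Taking east as x and north as y: velocity relative to the water = (3.158, 1.928) m/s; the water relative to ground = (-1.400, 0.000) m/s.
Velocity relative to ground = (3.158, 1.928) + (-1.400, 0.000) = (1.758, 1.928) m/s.
Bearing = atan2(1.76, 1.93) = 42.37° clockwise from north.

042°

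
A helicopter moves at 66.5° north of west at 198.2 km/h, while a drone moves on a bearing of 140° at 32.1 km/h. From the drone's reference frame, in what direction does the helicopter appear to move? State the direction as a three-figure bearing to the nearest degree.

334°

Taking east as x and north as y: helicopter velocity = (-79.032, 181.761) km/h; drone velocity = (20.633, -24.590) km/h.
Velocity of helicopter relative to drone = (-79.032, 181.761) − (20.633, -24.590) = (-99.666, 206.351) km/h.
Bearing = atan2(-99.67, 206.35) = 334.22° clockwise from north.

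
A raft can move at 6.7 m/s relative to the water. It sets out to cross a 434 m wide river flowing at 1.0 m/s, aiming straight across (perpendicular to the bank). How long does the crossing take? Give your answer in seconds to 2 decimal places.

The component of the raft's velocity perpendicular to the bank is 6.7 m/s.
The current is parallel to the bank, so it does not affect the crossing time.
Time = 434 / 6.700 = 64.776 s.

64.78 s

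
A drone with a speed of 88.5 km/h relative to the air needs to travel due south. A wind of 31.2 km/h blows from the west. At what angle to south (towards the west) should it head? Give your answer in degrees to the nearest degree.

The wind pushes perpendicular to the desired track; the heading must have a component into the wind equal to 31.2 km/h: 88.5 sin θ = 31.2.
sin θ = 0.3525, so θ = 20.643°.

21°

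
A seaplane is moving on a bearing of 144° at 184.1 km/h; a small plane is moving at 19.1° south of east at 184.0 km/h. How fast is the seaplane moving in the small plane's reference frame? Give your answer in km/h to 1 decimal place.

Taking east as x and north as y: seaplane velocity = (108.211, -148.940) km/h; small plane velocity = (173.871, -60.208) km/h.
Velocity of seaplane relative to small plane = (108.211, -148.940) − (173.871, -60.208) = (-65.659, -88.732) km/h.
Magnitude = |(-65.659, -88.732)| = 110.383 km/h.

110.4 km/h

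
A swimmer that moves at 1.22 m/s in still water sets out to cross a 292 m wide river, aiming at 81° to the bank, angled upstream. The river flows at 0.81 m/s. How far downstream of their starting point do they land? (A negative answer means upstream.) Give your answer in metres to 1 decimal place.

150.0 m

Perpendicular speed = 1.205 m/s; crossing time = 292 / 1.205 = 242.328 s.
Net downstream speed = 0.619 m/s.
Drift = 0.619 × 242.328 = 150.037 m (downstream).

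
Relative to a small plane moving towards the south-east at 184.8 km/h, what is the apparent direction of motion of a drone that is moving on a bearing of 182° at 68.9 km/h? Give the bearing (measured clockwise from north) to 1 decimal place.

294.9°

Taking east as x and north as y: drone velocity = (-2.405, -68.858) km/h; small plane velocity = (130.673, -130.673) km/h.
Velocity of drone relative to small plane = (-2.405, -68.858) − (130.673, -130.673) = (-133.078, 61.815) km/h.
Bearing = atan2(-133.08, 61.82) = 294.92° clockwise from north.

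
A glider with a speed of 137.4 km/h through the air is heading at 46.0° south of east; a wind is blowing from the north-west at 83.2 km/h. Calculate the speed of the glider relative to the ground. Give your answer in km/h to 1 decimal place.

220.6 km/h

Taking east as x and north as y: velocity relative to the air = (95.446, -98.837) km/h; the air relative to ground = (58.831, -58.831) km/h.
Velocity relative to ground = (95.446, -98.837) + (58.831, -58.831) = (154.277, -157.669) km/h.
Speed = |(154.277, -157.669)| = 220.592 km/h.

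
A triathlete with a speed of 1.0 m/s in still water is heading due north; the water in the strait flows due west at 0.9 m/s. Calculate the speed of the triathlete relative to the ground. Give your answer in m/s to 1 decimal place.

Taking east as x and north as y: velocity relative to the water = (0.000, 1.000) m/s; the water relative to ground = (-0.900, 0.000) m/s.
Velocity relative to ground = (0.000, 1.000) + (-0.900, 0.000) = (-0.900, 1.000) m/s.
Speed = |(-0.900, 1.000)| = 1.345 m/s.

1.3 m/s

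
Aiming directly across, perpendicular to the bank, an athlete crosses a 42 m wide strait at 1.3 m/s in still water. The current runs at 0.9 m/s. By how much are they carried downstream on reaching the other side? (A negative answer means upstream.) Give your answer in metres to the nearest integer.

Perpendicular speed = 1.300 m/s; crossing time = 42 / 1.300 = 32.308 s.
Net downstream speed = 0.900 m/s.
Drift = 0.900 × 32.308 = 29.077 m (downstream).

29 m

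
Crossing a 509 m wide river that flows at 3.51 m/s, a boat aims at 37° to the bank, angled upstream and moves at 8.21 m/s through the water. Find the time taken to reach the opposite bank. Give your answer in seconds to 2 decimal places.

The component of the boat's velocity perpendicular to the bank is 8.21 × sin 37° = 4.941 m/s.
The current is parallel to the bank, so it does not affect the crossing time.
Time = 509 / 4.941 = 103.018 s.

103.02 s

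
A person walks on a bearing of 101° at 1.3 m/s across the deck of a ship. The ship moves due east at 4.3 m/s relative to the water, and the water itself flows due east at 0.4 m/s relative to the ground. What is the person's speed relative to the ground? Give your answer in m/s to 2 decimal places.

In east/north components (m/s): person relative to ship = (1.276, -0.248); ship relative to water = (4.300, 0.000); water relative to ground = (0.400, 0.000).
Sum = (5.976, -0.248) m/s.
Speed = |(5.976, -0.248)| = 5.981 m/s.

5.98 m/s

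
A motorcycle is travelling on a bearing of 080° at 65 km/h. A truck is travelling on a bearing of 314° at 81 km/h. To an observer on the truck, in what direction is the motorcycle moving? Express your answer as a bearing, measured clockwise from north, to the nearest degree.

110°

Taking east as x and north as y: motorcycle velocity = (64.013, 11.287) km/h; truck velocity = (-58.267, 56.267) km/h.
Velocity of motorcycle relative to truck = (64.013, 11.287) − (-58.267, 56.267) = (122.279, -44.980) km/h.
Bearing = atan2(122.28, -44.98) = 110.20° clockwise from north.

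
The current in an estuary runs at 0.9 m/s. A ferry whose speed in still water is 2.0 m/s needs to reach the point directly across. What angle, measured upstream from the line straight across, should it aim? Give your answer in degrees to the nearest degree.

27°

To cancel the current, the upstream component of the ferry's velocity must equal the flow: 2.0 sin θ = 0.9.
sin θ = 0.9 / 2.0 = 0.4500.
θ = arcsin(0.4500) = 26.744°.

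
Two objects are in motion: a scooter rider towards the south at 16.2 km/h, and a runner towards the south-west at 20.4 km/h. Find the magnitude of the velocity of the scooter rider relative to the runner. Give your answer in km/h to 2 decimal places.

14.53 km/h

Taking east as x and north as y: scooter rider velocity = (0.000, -16.200) km/h; runner velocity = (-14.425, -14.425) km/h.
Velocity of scooter rider relative to runner = (0.000, -16.200) − (-14.425, -14.425) = (14.425, -1.775) km/h.
Magnitude = |(14.425, -1.775)| = 14.534 km/h.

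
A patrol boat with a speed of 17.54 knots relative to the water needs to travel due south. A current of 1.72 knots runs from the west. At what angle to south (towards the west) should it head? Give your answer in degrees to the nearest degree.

6°

The current pushes perpendicular to the desired track; the heading must have a component into the current equal to 1.72 knots: 17.54 sin θ = 1.72.
sin θ = 0.0981, so θ = 5.628°.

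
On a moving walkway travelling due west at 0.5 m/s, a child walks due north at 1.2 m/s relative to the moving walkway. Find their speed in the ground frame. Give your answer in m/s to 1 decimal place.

Taking east as x and north as y: moving walkway velocity = (-0.500, 0.000) m/s; child velocity relative to moving walkway = (0.000, 1.200) m/s.
Velocity relative to ground = (-0.500, 0.000) + (0.000, 1.200) = (-0.500, 1.200) m/s.
Speed = |(-0.500, 1.200)| = 1.300 m/s.

1.3 m/s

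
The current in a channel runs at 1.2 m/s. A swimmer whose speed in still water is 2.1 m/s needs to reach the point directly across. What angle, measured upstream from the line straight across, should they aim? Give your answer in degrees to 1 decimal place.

34.8°

To cancel the current, the upstream component of the swimmer's velocity must equal the flow: 2.1 sin θ = 1.2.
sin θ = 1.2 / 2.1 = 0.5714.
θ = arcsin(0.5714) = 34.850°.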